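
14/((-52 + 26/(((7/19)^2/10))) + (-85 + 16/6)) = 2058/261833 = 0.01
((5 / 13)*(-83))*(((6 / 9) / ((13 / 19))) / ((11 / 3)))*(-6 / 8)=23655 / 3718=6.36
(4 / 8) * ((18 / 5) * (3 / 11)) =27 / 55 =0.49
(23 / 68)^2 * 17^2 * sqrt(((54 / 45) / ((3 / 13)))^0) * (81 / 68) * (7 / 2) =299943 / 2176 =137.84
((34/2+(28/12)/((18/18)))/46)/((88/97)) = 2813/6072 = 0.46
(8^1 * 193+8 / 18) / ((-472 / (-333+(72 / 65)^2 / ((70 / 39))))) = 58381529 / 53690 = 1087.38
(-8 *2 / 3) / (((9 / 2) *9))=-32 / 243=-0.13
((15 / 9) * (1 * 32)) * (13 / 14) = 1040 / 21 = 49.52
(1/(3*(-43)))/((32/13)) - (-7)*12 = 346739/4128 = 84.00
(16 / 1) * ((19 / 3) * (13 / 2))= 1976 / 3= 658.67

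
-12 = -12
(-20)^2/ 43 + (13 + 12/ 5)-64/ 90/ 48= 143311/ 5805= 24.69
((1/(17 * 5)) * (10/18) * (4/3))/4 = 1/459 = 0.00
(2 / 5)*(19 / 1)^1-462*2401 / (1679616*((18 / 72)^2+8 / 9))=9196079 / 1331640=6.91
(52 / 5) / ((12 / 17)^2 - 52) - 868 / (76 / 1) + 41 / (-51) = -224035363 / 18028245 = -12.43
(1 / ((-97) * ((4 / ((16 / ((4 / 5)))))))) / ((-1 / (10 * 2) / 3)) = 300 / 97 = 3.09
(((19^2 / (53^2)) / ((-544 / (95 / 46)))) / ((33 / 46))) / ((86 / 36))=-0.00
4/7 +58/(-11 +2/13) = -4714/987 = -4.78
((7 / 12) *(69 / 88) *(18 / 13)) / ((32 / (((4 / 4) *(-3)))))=-4347 / 73216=-0.06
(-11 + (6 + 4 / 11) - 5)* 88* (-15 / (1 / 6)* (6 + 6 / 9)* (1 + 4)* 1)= 2544000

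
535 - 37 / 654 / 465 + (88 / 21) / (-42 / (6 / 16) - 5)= 44413802429 / 83022030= 534.96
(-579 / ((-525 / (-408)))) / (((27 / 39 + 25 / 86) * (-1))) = 88035792 / 192325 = 457.74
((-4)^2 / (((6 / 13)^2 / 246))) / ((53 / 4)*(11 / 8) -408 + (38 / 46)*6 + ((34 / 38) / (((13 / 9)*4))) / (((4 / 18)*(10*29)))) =-1461178650880 / 30431564769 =-48.02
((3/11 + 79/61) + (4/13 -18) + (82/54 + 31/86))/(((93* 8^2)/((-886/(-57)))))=-127823281577/3435863251392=-0.04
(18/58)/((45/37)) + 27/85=1412/2465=0.57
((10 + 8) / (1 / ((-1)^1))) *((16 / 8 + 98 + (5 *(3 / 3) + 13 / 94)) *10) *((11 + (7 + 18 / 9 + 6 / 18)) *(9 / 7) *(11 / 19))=-1790503110 / 6251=-286434.67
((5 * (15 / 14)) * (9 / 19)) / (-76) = -675 / 20216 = -0.03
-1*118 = -118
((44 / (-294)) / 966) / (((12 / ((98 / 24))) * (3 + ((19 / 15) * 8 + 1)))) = -55 / 14745024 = -0.00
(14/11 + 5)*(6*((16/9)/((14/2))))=9.56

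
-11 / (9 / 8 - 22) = 88 / 167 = 0.53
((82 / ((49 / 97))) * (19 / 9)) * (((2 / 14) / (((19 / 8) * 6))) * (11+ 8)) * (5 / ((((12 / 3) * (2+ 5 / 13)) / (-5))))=-49115950 / 287091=-171.08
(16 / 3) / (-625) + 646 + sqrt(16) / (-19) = 23005946 / 35625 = 645.78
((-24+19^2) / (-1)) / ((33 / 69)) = -7751 / 11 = -704.64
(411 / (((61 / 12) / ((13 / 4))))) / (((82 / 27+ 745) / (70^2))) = 2120636700 / 1232017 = 1721.27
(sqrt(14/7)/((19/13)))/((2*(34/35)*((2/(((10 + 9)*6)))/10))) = 283.88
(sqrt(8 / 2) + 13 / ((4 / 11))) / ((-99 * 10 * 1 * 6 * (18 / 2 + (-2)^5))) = 151 / 546480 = 0.00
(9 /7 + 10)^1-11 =2 /7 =0.29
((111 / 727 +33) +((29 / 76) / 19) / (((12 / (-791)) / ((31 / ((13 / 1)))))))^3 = 118539850546929731550180219125 / 4392164600501067480010752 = 26988.94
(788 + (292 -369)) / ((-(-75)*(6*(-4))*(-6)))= 79 / 1200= 0.07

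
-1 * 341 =-341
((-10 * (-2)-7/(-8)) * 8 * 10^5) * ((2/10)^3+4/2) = 33533600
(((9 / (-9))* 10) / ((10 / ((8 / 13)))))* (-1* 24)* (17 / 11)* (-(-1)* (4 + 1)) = 16320 / 143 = 114.13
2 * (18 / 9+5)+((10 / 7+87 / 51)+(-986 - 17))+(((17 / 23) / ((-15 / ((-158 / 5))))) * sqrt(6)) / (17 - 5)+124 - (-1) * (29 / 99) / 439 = -4457443631 / 5171859+1343 * sqrt(6) / 10350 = -861.55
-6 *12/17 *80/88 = -720/187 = -3.85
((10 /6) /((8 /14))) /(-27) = -35 /324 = -0.11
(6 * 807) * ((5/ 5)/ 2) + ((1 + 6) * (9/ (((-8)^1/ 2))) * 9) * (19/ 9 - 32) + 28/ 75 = 1997437/ 300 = 6658.12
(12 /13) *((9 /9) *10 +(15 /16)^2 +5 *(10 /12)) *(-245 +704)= 6374.69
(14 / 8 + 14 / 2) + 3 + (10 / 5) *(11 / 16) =105 / 8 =13.12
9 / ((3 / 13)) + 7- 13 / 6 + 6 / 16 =44.21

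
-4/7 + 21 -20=3/7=0.43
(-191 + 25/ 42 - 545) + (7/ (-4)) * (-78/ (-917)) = -2023508/ 2751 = -735.55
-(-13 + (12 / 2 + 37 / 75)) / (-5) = -488 / 375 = -1.30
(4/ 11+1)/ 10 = 3/ 22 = 0.14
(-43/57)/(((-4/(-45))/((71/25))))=-9159/380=-24.10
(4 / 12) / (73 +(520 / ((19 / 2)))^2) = 0.00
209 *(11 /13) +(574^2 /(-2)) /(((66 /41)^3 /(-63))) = 516639519887 /207636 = 2488198.19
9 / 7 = 1.29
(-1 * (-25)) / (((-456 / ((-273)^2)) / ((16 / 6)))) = -207025 / 19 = -10896.05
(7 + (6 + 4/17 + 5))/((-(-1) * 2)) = 155/17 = 9.12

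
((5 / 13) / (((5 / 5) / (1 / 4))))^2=25 / 2704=0.01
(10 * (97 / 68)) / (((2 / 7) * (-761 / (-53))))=179935 / 51748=3.48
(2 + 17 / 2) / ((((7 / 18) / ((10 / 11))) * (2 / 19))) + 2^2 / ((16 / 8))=2587 / 11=235.18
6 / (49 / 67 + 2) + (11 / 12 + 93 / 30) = 22741 / 3660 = 6.21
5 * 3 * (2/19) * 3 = 90/19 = 4.74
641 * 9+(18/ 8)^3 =369945/ 64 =5780.39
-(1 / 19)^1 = -1 / 19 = -0.05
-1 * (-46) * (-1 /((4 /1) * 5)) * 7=-161 /10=-16.10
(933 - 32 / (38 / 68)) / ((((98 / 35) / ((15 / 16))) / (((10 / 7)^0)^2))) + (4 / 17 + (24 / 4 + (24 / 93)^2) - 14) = 2836014163 / 9932896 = 285.52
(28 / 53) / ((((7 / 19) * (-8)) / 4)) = -38 / 53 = -0.72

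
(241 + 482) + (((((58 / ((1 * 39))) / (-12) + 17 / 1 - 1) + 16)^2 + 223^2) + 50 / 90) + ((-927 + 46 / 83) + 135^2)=312529565159 / 4544748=68767.19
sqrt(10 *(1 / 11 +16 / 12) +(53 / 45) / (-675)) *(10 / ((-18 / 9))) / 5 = -sqrt(785097555) / 7425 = -3.77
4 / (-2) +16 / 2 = 6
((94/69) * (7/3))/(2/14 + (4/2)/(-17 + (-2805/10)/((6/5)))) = 4619818/196029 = 23.57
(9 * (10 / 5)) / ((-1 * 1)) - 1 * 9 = -27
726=726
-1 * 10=-10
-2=-2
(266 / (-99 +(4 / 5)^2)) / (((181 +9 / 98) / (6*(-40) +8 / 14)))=156035600 / 43639873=3.58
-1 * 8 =-8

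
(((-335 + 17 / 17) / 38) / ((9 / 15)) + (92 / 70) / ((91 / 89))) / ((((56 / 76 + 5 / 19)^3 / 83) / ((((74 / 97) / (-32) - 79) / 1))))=259965714901 / 2965872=87652.37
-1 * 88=-88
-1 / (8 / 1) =-1 / 8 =-0.12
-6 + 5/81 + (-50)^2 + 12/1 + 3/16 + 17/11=35751121/14256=2507.79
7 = 7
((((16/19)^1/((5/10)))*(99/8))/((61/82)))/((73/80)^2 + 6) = 207820800/50681911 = 4.10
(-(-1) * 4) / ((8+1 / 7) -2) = 28 / 43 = 0.65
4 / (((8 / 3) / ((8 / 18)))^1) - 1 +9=26 / 3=8.67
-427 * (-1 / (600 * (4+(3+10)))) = 427 / 10200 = 0.04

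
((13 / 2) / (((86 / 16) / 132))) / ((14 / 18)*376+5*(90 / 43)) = 30888 / 58613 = 0.53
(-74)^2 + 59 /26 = 142435 /26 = 5478.27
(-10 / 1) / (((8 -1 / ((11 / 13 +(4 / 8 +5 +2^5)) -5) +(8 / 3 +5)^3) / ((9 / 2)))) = -351135 / 3578453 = -0.10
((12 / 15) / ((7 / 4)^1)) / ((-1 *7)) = -16 / 245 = -0.07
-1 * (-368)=368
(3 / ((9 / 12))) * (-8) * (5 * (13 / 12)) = -520 / 3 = -173.33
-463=-463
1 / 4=0.25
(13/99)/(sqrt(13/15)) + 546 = sqrt(195)/99 + 546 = 546.14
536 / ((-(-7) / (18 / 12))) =804 / 7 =114.86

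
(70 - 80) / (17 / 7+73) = -35 / 264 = -0.13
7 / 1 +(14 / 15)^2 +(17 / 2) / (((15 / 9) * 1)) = 5837 / 450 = 12.97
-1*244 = -244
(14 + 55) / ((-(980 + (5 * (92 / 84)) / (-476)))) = -689724 / 9795965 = -0.07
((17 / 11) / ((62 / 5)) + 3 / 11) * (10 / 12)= 1355 / 4092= 0.33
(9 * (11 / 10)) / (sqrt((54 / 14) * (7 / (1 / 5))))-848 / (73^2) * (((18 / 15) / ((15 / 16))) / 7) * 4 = -108544 / 932575 +11 * sqrt(15) / 50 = 0.74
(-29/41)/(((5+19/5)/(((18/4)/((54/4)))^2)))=-145/16236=-0.01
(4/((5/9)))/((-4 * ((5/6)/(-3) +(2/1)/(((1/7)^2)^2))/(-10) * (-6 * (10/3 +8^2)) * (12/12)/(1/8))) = -81/69836248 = -0.00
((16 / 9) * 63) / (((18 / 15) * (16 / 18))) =105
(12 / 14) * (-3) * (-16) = 288 / 7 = 41.14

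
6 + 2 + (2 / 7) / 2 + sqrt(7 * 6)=sqrt(42) + 57 / 7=14.62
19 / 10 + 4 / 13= 287 / 130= 2.21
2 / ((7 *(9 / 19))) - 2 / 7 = 0.32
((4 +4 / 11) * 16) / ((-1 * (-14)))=384 / 77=4.99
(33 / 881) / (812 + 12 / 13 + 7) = 13 / 284563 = 0.00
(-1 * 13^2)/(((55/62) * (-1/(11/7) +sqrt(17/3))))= -57629 * sqrt(51)/4775- 110019/4775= -109.23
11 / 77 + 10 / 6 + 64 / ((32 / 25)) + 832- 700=183.81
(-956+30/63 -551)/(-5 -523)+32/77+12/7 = 4.98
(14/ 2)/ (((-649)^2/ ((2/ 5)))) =14/ 2106005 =0.00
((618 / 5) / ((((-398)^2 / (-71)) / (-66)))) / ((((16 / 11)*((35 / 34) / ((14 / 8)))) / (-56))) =-947698983 / 3960100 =-239.31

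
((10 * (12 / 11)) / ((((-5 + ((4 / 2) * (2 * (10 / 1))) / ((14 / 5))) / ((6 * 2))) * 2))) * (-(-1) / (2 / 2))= 1008 / 143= 7.05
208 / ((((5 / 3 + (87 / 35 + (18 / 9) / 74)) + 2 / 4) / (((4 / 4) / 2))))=808080 / 36359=22.23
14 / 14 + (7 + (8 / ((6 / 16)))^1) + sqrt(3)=sqrt(3) + 88 / 3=31.07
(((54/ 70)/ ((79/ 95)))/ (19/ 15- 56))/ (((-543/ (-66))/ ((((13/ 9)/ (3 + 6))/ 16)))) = -13585/ 657410824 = -0.00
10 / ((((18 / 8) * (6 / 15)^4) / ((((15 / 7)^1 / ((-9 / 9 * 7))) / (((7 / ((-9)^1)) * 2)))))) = 46875 / 1372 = 34.17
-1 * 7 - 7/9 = -70/9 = -7.78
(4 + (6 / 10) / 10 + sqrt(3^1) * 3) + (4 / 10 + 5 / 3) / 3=2137 / 450 + 3 * sqrt(3)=9.95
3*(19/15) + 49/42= 4.97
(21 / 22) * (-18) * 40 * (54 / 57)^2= -2449440 / 3971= -616.83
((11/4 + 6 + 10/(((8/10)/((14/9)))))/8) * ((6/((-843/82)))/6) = -41615/121392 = -0.34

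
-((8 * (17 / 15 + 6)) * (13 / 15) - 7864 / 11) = 1646992 / 2475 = 665.45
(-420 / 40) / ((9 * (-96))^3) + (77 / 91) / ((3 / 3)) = 4729798747 / 5589762048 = 0.85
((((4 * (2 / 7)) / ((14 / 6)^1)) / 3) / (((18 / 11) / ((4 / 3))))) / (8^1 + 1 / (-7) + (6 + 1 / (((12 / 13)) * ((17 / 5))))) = 11968 / 1275309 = 0.01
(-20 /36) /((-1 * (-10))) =-1 /18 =-0.06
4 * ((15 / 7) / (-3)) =-20 / 7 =-2.86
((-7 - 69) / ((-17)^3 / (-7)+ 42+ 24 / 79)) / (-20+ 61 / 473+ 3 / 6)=190232 / 36081925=0.01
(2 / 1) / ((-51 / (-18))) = 12 / 17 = 0.71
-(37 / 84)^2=-1369 / 7056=-0.19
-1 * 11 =-11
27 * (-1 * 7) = -189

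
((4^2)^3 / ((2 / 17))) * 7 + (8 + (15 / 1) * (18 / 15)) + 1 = 243739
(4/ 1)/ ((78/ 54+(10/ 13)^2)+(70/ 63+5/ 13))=1521/ 1343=1.13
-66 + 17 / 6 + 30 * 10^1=1421 / 6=236.83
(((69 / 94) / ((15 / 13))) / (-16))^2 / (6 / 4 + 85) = 89401 / 4891609600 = 0.00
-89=-89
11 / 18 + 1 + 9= 191 / 18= 10.61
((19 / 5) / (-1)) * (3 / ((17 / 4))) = -228 / 85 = -2.68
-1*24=-24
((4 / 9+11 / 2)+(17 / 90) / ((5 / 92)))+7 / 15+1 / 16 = 11939 / 1200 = 9.95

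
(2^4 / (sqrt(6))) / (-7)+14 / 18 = 7 / 9 -8 * sqrt(6) / 21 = -0.16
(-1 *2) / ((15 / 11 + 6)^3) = -2662 / 531441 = -0.01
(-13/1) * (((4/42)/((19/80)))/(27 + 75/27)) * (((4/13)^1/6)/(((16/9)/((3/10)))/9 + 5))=-3888/2450525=-0.00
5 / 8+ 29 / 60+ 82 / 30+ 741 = 89381 / 120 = 744.84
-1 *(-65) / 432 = 65 / 432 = 0.15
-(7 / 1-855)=848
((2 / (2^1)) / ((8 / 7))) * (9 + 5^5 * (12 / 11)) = 2990.83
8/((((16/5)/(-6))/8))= -120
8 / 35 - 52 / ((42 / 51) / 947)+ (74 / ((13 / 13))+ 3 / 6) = -4180509 / 70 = -59721.56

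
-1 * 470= -470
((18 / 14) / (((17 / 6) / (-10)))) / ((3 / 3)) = -540 / 119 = -4.54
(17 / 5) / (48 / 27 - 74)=-153 / 3250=-0.05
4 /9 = 0.44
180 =180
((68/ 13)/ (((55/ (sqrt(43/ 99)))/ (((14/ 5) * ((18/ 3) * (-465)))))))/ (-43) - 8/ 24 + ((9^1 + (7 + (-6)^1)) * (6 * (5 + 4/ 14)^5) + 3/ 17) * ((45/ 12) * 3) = 177072 * sqrt(473)/ 338195 + 9548668542859/ 3428628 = 2784993.76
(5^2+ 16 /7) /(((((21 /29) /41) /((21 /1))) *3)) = 227099 /21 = 10814.24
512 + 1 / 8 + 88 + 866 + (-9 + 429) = 15089 / 8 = 1886.12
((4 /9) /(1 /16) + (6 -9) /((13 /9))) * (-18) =-1178 /13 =-90.62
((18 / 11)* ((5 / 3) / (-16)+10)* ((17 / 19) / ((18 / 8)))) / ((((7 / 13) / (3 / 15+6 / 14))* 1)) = 1105 / 147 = 7.52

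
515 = 515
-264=-264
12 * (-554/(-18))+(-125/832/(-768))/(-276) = 65134657411/176357376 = 369.33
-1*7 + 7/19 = -126/19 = -6.63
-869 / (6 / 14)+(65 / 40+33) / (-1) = -49495 / 24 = -2062.29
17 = 17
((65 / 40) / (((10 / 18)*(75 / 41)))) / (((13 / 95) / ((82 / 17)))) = 95817 / 1700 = 56.36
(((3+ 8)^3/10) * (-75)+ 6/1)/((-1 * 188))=53.07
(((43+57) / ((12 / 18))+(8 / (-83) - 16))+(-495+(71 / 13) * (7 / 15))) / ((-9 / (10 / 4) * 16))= 2901547 / 466128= 6.22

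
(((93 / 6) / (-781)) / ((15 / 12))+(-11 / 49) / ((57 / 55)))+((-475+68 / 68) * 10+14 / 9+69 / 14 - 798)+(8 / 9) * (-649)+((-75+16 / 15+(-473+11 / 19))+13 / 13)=-29029143083 / 4362666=-6653.99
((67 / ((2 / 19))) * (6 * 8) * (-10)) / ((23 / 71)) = -21691920 / 23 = -943126.96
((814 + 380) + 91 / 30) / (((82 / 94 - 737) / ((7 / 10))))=-11814719 / 10379400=-1.14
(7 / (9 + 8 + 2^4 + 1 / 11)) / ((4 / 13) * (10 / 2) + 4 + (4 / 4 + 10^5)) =11 / 5200340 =0.00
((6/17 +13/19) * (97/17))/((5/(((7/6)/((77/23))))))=149477/362406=0.41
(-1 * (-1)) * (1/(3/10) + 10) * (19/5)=152/3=50.67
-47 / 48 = -0.98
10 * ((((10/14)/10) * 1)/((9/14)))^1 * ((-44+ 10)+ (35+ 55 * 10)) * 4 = 22040/9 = 2448.89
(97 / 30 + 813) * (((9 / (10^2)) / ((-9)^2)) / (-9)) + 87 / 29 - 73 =-17034487 / 243000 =-70.10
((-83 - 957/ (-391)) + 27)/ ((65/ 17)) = -20939/ 1495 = -14.01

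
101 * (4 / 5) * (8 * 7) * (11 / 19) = 248864 / 95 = 2619.62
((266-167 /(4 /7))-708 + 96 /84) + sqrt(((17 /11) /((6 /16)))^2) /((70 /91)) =-3362203 /4620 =-727.75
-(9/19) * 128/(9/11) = -1408/19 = -74.11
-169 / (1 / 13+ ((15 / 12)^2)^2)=-562432 / 8381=-67.11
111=111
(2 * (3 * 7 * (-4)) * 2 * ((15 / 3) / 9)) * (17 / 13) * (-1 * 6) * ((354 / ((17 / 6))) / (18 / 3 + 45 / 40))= 6343680 / 247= 25682.91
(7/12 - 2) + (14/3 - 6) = -11/4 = -2.75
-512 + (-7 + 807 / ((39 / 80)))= 14773 / 13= 1136.38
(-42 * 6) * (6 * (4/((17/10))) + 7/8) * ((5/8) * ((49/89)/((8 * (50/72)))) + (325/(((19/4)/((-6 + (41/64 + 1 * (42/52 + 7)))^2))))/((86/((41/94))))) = -14727120142030317/1819756257280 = -8092.91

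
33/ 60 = 11/ 20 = 0.55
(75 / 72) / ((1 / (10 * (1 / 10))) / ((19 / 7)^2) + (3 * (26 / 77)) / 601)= 417649925 / 55097544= 7.58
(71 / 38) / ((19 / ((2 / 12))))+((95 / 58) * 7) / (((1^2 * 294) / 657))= 5636557 / 219849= 25.64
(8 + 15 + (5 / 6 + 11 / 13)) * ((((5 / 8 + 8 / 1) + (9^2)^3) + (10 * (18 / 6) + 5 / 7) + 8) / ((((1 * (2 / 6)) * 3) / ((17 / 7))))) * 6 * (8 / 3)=139143647225 / 273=509683689.47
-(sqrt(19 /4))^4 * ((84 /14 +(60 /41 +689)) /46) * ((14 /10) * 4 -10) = 22678381 /15088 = 1503.07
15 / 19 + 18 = 357 / 19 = 18.79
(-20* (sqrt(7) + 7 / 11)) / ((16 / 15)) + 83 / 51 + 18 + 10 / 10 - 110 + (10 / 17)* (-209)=-503207 / 2244 - 75* sqrt(7) / 4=-273.85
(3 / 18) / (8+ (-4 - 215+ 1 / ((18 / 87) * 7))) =-7 / 8833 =-0.00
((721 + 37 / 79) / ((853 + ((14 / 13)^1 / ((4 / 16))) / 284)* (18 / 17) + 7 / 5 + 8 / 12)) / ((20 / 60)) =40244590620 / 16832240149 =2.39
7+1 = 8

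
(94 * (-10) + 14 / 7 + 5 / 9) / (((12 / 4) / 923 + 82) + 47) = -7787351 / 1071630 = -7.27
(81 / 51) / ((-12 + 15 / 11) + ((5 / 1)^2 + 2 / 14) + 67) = 693 / 35564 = 0.02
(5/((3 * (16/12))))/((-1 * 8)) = -5/32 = -0.16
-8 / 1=-8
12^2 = 144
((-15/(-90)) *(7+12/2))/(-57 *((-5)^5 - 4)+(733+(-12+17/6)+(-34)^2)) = 13/1081397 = 0.00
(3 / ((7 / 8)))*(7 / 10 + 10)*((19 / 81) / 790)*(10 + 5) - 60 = -1489034 / 24885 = -59.84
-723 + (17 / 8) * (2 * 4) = -706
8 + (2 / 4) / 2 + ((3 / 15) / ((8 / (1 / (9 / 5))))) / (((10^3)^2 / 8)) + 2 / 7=537750007 / 63000000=8.54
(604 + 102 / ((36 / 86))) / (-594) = -2543 / 1782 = -1.43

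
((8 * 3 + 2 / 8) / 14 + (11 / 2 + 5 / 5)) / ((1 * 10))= 0.82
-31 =-31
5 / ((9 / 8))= 40 / 9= 4.44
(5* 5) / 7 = 25 / 7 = 3.57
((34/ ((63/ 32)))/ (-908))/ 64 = -17/ 57204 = -0.00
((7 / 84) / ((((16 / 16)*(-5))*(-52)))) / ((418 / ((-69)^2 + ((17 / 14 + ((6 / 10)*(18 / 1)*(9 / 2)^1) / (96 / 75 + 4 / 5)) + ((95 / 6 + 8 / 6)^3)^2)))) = 108679077100603 / 5537066895360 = 19.63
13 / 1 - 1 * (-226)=239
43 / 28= 1.54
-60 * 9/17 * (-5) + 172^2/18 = 275764/153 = 1802.38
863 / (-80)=-863 / 80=-10.79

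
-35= -35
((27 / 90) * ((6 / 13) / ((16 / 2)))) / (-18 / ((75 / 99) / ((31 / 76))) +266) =855 / 12661636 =0.00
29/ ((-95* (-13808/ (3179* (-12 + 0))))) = -276573/ 327940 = -0.84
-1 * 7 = -7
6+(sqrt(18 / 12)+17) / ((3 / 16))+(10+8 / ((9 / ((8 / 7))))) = 8 * sqrt(6) / 3+6784 / 63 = 114.21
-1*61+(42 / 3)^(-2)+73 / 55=-59.67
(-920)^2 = 846400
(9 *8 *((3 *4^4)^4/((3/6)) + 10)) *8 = 400771988330112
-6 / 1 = -6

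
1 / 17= 0.06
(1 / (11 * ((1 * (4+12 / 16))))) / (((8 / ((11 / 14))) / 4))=0.01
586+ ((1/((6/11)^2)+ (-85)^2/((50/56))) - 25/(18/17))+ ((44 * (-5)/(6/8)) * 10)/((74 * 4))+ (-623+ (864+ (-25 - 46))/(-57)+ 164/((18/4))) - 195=198727837/25308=7852.37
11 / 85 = 0.13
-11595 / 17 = -682.06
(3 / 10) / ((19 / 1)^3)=3 / 68590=0.00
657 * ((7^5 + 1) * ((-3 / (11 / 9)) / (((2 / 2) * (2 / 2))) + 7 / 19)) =-437698656 / 19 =-23036771.37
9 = 9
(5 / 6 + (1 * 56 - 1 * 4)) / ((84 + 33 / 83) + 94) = 0.30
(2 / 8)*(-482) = -241 / 2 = -120.50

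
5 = 5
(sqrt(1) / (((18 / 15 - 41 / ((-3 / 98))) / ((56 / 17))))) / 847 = 0.00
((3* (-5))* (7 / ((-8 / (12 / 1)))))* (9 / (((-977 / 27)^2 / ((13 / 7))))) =3838185 / 1909058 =2.01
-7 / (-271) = 7 / 271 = 0.03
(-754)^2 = 568516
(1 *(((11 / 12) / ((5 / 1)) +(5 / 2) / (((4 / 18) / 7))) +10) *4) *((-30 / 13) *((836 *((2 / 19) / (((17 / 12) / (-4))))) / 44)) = 1024512 / 221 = 4635.80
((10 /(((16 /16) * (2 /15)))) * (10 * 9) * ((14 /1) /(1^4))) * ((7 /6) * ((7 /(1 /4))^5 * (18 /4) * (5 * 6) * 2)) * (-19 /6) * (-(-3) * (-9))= 43802473317120000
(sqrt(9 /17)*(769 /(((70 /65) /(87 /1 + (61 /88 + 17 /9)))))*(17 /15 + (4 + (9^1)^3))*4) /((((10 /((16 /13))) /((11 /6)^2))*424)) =1652233848023*sqrt(17) /51086700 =133348.50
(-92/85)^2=8464/7225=1.17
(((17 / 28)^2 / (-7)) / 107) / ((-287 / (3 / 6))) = 289 / 337061984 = 0.00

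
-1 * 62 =-62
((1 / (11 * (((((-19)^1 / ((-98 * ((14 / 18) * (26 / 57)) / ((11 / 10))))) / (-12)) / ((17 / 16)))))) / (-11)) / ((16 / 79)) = 29942185 / 34595352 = 0.87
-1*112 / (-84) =4 / 3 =1.33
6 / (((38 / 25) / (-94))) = -7050 / 19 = -371.05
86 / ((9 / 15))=143.33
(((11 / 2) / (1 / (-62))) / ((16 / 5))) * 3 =-5115 / 16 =-319.69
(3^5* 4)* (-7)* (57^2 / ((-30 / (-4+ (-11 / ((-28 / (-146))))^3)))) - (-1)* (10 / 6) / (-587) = -239966119270020127 / 1725780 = -139047919937.66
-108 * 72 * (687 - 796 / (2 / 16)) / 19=2325024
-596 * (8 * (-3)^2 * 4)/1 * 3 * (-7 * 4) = 14418432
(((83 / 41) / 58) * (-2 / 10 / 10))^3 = -571787 / 1680914269000000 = -0.00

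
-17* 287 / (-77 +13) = 4879 / 64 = 76.23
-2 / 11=-0.18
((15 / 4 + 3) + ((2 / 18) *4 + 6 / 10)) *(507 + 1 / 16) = 11382539 / 2880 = 3952.27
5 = 5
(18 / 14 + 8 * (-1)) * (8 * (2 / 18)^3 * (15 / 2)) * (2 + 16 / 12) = -9400 / 5103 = -1.84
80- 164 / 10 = 318 / 5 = 63.60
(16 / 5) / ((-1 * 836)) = -4 / 1045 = -0.00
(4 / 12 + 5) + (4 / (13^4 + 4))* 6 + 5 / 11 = 5.79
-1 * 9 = -9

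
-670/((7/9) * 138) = -1005/161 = -6.24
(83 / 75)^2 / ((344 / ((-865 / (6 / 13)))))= -6.67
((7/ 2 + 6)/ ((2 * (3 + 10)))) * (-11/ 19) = -11/ 52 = -0.21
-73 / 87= -0.84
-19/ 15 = -1.27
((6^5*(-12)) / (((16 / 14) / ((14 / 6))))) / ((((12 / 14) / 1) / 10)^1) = -2222640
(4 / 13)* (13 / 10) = 0.40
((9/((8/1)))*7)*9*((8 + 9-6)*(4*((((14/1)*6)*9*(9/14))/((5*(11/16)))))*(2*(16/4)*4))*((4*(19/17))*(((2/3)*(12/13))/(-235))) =-42890674176/259675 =-165170.59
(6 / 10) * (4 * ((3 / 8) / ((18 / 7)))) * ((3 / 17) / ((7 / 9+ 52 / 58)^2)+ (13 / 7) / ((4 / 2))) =45065231 / 129858920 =0.35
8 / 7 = 1.14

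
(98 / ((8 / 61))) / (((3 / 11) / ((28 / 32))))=230153 / 96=2397.43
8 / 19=0.42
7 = 7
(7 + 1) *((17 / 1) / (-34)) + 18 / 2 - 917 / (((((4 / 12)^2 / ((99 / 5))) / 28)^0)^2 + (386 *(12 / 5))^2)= 107254320 / 21455449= 5.00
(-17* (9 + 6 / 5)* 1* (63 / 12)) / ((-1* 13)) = 18207 / 260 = 70.03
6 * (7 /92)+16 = 16.46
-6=-6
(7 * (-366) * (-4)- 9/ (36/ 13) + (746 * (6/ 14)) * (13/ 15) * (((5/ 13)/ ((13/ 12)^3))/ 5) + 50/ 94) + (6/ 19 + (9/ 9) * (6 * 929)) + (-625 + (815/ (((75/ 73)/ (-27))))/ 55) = 223911962422947/ 15106791700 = 14821.94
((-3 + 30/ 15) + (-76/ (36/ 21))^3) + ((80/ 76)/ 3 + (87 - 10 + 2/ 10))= -223304162/ 2565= -87058.15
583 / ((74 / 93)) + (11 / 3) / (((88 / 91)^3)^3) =2355716318656523297095 / 3193554580273102848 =737.65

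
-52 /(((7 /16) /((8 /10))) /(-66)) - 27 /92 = 6275.36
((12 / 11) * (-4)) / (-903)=16 / 3311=0.00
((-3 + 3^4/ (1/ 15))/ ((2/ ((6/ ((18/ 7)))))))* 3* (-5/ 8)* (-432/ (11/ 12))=13744080/ 11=1249461.82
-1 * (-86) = 86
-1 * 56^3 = -175616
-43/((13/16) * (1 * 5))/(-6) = 344/195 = 1.76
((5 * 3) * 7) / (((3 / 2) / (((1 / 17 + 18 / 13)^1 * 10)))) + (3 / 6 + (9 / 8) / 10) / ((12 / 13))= 214508777 / 212160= 1011.07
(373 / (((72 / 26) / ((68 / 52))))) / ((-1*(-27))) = 6341 / 972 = 6.52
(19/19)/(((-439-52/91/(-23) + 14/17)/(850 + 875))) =-4721325/1199221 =-3.94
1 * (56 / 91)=8 / 13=0.62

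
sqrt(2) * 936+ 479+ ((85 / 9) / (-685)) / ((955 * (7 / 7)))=564029668 / 1177515+ 936 * sqrt(2)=1802.70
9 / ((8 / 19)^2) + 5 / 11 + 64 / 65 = 2388891 / 45760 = 52.20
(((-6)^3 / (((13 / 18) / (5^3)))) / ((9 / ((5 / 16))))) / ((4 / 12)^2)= -151875 / 13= -11682.69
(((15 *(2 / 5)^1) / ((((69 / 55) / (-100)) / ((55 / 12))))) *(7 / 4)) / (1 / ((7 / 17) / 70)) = -105875 / 4692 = -22.57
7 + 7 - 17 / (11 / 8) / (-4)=188 / 11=17.09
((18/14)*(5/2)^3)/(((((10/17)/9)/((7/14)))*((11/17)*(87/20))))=975375/17864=54.60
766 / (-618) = -383 / 309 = -1.24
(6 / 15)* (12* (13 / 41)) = 312 / 205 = 1.52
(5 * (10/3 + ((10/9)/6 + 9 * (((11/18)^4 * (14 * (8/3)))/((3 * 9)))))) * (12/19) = 6205040/373977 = 16.59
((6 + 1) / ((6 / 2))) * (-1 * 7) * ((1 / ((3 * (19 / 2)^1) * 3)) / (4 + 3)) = -0.03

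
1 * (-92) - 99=-191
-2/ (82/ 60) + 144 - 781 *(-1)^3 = 923.54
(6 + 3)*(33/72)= 33/8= 4.12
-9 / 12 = -3 / 4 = -0.75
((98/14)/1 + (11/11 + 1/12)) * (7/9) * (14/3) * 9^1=4753/18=264.06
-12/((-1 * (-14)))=-6/7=-0.86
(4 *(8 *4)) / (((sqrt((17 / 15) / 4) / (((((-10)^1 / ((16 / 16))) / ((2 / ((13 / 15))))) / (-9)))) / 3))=3328 *sqrt(255) / 153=347.35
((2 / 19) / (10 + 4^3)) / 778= 0.00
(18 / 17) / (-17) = -18 / 289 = -0.06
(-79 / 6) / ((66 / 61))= -4819 / 396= -12.17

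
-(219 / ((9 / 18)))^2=-191844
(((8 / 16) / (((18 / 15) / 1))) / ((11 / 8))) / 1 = 10 / 33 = 0.30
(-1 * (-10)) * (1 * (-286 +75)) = -2110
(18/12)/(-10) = -3/20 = -0.15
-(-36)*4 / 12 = 12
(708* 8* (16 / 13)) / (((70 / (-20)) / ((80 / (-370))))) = 1449984 / 3367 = 430.65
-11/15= -0.73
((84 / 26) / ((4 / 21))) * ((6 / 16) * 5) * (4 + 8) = 19845 / 52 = 381.63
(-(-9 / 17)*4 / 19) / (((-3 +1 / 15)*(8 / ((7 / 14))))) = -135 / 56848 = -0.00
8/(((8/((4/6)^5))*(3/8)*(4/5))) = 320/729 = 0.44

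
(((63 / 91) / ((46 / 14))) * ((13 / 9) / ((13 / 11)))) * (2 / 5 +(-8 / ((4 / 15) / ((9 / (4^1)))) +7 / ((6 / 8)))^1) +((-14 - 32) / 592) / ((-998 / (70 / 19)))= -14.88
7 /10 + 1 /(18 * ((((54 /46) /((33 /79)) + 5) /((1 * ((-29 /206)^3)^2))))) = 9513292419030838793 /13590416666541911040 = 0.70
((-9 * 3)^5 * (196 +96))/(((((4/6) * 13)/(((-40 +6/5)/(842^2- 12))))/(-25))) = -1524069157005/2304094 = -661461.36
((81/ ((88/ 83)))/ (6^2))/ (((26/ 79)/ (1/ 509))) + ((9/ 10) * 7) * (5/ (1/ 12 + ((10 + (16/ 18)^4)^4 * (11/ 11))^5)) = 1731453862400039559773571577031891266588329897996984247295693812825138247404017159686198357204344485591/ 136677499298133418471301491041572893707249447032485893010286777084307643869637667304763007154991075851328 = 0.01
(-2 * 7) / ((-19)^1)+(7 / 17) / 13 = 0.77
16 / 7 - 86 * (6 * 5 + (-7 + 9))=-19248 / 7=-2749.71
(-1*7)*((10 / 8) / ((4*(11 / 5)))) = -175 / 176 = -0.99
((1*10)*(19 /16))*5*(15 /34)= 7125 /272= 26.19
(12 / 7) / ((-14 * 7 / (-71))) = 426 / 343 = 1.24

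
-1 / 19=-0.05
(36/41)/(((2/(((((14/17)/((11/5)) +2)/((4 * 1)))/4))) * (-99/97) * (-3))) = 3589/168674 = 0.02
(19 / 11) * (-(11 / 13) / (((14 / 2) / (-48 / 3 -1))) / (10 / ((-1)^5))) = -323 / 910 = -0.35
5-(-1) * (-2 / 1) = 3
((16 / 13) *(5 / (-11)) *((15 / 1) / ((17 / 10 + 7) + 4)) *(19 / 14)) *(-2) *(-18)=-4104000 / 127127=-32.28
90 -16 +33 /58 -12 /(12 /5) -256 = -10813 /58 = -186.43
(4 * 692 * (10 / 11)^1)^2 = 766182400 / 121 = 6332085.95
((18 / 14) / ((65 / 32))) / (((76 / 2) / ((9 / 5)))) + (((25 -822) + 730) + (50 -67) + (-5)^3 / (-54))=-190595491 / 2334150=-81.66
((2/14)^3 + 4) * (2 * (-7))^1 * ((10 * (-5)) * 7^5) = 47093900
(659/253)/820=0.00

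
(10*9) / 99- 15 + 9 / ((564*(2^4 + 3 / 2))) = -509917 / 36190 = -14.09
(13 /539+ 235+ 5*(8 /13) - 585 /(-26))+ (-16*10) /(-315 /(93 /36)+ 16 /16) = 13761093627 /52538486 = 261.92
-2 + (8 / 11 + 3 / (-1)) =-47 / 11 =-4.27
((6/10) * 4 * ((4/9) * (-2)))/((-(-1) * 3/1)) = -32/45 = -0.71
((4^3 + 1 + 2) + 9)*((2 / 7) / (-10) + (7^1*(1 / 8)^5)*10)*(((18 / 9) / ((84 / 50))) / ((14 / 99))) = -47523465 / 2809856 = -16.91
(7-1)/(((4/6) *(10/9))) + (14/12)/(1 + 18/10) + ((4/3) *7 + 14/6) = 1211/60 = 20.18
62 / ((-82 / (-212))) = 6572 / 41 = 160.29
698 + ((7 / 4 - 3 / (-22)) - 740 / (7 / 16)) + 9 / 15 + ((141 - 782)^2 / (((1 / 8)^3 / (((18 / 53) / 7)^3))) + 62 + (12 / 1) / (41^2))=436183532645319297 / 18884788404020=23097.08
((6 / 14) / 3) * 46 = 46 / 7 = 6.57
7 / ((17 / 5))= 35 / 17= 2.06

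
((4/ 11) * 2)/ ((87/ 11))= 8/ 87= 0.09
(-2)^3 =-8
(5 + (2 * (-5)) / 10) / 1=4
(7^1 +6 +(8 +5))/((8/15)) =195/4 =48.75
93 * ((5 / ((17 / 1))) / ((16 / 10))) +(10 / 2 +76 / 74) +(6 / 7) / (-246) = 33388279 / 1444184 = 23.12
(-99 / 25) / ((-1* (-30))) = -33 / 250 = -0.13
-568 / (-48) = 71 / 6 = 11.83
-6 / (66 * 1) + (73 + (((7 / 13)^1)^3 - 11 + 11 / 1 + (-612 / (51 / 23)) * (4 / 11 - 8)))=52701015 / 24167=2180.70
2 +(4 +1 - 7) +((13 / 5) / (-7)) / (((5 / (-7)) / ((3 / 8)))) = 39 / 200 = 0.20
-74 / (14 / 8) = -296 / 7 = -42.29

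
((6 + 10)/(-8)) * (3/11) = -6/11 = -0.55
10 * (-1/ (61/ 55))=-550/ 61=-9.02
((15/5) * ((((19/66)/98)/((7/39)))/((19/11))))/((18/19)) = 0.03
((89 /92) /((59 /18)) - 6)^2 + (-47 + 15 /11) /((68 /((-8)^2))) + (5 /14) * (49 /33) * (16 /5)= -3271747045 /375655596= -8.71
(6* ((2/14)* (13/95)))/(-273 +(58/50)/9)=-1755/4082834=-0.00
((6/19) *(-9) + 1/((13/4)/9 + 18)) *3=-105030/12559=-8.36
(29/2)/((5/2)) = 29/5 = 5.80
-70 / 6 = -35 / 3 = -11.67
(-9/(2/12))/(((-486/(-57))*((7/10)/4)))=-760/21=-36.19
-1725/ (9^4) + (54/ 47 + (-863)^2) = 76554151814/ 102789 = 744769.89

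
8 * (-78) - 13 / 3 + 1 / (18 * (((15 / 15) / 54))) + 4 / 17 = -31880 / 51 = -625.10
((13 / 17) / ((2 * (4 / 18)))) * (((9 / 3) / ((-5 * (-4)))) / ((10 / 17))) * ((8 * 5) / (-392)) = -351 / 7840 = -0.04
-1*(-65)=65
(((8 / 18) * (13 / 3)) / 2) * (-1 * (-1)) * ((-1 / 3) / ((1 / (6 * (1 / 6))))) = -26 / 81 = -0.32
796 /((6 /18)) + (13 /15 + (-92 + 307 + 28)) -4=39418 /15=2627.87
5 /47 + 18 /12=151 /94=1.61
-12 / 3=-4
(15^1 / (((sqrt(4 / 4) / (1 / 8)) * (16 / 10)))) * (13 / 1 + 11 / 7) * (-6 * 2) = -11475 / 56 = -204.91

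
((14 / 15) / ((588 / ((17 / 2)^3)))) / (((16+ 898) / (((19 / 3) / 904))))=93347 / 12492990720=0.00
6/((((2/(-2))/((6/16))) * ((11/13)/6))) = -351/22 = -15.95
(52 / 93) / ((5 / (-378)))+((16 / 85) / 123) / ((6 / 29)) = -41093504 / 972315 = -42.26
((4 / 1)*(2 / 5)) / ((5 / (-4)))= -32 / 25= -1.28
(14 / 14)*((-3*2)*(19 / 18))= -19 / 3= -6.33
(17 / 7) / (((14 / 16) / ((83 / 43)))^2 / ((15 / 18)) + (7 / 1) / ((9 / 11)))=0.28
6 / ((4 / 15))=45 / 2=22.50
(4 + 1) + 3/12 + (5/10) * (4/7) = 155/28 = 5.54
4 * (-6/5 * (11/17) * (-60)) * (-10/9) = -207.06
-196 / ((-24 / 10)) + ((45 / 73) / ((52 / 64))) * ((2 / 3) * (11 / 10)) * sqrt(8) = 1056 * sqrt(2) / 949 + 245 / 3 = 83.24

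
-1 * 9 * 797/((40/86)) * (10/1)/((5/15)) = -925317/2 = -462658.50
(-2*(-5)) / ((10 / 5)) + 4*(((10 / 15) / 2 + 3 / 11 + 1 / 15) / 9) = 2623 / 495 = 5.30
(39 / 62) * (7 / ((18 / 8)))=182 / 93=1.96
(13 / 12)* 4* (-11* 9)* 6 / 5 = -2574 / 5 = -514.80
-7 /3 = -2.33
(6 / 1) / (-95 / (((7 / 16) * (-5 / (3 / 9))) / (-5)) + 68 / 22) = -693 / 8003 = -0.09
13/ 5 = 2.60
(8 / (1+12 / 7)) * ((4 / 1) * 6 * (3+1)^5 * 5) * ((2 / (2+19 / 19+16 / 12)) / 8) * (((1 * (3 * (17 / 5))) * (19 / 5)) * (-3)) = -157925376 / 65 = -2429621.17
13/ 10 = 1.30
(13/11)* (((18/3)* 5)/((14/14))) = 390/11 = 35.45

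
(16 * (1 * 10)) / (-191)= -160 / 191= -0.84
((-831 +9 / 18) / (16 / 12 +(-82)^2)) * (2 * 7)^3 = -1709169 / 5044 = -338.85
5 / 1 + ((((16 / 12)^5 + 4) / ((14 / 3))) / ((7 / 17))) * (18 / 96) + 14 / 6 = 86099 / 10584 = 8.13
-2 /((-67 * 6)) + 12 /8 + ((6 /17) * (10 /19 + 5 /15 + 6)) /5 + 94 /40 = 331427 /76380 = 4.34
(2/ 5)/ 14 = 1/ 35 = 0.03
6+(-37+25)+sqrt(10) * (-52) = -52 * sqrt(10) - 6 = -170.44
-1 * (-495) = 495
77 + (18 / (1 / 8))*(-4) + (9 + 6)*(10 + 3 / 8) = -2747 / 8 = -343.38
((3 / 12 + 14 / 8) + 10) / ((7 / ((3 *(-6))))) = -216 / 7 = -30.86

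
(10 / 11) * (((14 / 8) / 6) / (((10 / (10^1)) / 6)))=35 / 22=1.59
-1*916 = -916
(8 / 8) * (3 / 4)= 3 / 4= 0.75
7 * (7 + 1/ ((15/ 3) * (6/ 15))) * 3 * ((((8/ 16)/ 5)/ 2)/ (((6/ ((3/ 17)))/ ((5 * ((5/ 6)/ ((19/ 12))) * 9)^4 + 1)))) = 2583401960223/ 35447312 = 72880.05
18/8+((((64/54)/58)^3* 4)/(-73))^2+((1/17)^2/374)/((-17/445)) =10153141160768848611400494233/4512992944835452201424534124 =2.25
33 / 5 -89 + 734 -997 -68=-2067 / 5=-413.40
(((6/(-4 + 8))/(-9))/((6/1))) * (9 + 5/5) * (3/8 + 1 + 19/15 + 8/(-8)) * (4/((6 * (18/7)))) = -1379/11664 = -0.12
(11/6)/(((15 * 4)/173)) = 1903/360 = 5.29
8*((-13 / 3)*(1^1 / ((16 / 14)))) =-91 / 3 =-30.33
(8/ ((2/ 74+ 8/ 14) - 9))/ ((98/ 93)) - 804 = -3065073/ 3808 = -804.90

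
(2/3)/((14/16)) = 16/21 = 0.76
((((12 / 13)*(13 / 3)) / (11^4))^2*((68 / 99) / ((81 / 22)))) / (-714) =-64 / 3281620109229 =-0.00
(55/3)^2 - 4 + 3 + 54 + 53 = 3979/9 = 442.11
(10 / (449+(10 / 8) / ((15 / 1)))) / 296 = 15 / 199393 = 0.00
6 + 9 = 15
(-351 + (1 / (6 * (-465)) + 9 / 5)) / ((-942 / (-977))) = -951860813 / 2628180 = -362.17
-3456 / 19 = -181.89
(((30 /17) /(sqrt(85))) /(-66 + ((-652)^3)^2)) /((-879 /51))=-0.00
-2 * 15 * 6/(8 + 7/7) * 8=-160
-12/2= -6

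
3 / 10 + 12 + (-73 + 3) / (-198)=12527 / 990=12.65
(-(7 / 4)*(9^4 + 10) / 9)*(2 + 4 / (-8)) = -45997 / 24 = -1916.54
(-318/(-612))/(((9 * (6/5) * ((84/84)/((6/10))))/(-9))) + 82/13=16039/2652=6.05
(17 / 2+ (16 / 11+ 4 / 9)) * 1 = 2059 / 198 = 10.40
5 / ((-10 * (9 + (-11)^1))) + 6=25 / 4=6.25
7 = 7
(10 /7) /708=5 /2478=0.00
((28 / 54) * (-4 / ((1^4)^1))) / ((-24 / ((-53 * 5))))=-1855 / 81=-22.90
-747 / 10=-74.70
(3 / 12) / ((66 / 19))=19 / 264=0.07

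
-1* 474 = -474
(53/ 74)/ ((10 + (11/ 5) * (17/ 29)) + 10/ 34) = 130645/ 2112996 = 0.06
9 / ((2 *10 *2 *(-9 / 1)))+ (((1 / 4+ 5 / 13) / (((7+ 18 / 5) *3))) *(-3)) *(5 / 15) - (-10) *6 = 1652361 / 27560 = 59.96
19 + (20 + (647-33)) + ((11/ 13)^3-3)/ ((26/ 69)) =646.65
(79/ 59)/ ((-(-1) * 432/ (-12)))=-79/ 2124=-0.04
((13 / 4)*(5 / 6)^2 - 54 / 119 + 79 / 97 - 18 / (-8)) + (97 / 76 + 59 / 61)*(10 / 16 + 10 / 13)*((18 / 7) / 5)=81096778897 / 12522123432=6.48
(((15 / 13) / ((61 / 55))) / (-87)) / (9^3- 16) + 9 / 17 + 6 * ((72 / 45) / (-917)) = 663215195714 / 1278053330645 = 0.52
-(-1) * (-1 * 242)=-242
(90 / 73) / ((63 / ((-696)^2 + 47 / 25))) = 24220894 / 2555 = 9479.80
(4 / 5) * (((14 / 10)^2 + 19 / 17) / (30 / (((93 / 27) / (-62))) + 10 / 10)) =-5232 / 1145375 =-0.00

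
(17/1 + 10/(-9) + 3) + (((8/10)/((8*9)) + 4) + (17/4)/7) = 3291/140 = 23.51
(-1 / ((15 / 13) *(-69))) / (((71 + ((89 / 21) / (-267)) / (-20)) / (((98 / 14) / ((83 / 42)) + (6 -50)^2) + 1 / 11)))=28026180 / 81677893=0.34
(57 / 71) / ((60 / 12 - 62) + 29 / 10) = -570 / 38411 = -0.01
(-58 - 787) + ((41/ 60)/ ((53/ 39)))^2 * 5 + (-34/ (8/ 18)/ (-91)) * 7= -2447664963/ 2921360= -837.85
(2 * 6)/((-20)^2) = 3/100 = 0.03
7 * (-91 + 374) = 1981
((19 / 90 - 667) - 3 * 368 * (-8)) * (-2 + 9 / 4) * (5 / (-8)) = -734869 / 576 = -1275.81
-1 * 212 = -212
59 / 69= 0.86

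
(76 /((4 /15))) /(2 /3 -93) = -855 /277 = -3.09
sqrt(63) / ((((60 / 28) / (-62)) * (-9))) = 434 * sqrt(7) / 45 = 25.52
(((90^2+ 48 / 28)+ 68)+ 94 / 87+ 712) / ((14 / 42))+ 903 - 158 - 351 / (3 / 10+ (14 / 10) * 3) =5545023 / 203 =27315.38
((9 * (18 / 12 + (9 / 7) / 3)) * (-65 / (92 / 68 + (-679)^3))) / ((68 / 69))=72657 / 19868039296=0.00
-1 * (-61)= 61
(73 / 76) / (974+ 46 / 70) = 2555 / 2592588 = 0.00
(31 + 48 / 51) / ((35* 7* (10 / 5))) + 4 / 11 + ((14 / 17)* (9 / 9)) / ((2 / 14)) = 567513 / 91630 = 6.19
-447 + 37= -410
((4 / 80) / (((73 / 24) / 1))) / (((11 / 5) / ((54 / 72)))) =9 / 1606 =0.01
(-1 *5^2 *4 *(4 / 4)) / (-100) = 1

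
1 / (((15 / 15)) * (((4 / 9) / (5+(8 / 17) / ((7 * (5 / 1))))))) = 26847 / 2380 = 11.28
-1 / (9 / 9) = -1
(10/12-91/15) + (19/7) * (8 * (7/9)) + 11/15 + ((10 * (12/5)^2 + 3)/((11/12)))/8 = 10223/495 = 20.65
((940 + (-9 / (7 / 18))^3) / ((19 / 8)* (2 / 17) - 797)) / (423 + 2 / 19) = 5076407536 / 149386413729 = 0.03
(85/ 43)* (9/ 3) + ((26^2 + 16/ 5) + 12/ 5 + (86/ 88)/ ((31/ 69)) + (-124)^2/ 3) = 5115954823/ 879780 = 5815.04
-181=-181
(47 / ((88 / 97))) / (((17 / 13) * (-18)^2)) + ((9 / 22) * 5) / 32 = 16409 / 88128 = 0.19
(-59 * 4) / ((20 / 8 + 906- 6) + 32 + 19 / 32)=-7552 / 29923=-0.25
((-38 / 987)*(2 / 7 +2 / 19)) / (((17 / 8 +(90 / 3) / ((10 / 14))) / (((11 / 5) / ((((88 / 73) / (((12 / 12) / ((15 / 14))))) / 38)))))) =-576992 / 26130825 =-0.02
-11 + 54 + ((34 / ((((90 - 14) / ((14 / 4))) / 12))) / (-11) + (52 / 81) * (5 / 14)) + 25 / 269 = 1326544795 / 31877307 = 41.61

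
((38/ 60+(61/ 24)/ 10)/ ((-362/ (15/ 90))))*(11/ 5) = -781/ 868800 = -0.00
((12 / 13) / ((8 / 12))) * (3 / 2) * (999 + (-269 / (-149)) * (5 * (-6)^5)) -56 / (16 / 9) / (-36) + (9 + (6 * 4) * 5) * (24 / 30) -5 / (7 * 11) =-143606.09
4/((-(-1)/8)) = 32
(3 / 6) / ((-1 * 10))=-1 / 20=-0.05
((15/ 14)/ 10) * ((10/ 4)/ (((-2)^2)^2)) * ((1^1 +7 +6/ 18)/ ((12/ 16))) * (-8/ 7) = -125/ 588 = -0.21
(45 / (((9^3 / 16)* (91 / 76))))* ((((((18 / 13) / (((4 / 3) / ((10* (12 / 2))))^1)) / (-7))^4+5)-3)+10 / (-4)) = 2617032168918560 / 505466037531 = 5177.46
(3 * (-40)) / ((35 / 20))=-480 / 7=-68.57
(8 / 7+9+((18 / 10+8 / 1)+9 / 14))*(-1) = -1441 / 70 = -20.59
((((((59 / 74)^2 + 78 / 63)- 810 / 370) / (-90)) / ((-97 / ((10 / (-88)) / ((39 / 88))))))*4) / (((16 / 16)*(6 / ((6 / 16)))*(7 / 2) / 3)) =36271 / 18271254456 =0.00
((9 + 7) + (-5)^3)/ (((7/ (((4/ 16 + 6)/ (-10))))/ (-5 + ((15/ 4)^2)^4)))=1396596805025/ 3670016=380542.43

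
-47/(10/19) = -893/10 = -89.30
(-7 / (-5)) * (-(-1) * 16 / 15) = 112 / 75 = 1.49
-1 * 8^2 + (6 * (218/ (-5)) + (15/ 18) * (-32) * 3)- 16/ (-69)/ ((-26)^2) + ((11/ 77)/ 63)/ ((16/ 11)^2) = -889937548781/ 2194133760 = -405.60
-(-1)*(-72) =-72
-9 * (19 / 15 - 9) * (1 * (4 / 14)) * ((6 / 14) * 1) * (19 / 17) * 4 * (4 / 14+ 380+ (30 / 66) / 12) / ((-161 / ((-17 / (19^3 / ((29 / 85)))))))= 7093041096 / 93198476525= 0.08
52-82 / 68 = 1727 / 34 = 50.79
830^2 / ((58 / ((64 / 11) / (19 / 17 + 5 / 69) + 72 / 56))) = 57153555150 / 779317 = 73338.01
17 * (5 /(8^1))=85 /8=10.62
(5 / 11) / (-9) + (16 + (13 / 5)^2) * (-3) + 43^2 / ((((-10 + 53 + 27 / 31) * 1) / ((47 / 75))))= -141098711 / 3366000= -41.92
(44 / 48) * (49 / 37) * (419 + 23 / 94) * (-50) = -531036275 / 20868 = -25447.40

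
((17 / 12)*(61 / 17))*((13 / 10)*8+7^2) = 6039 / 20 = 301.95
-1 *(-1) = 1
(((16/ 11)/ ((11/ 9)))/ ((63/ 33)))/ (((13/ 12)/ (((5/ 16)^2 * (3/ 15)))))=45/ 4004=0.01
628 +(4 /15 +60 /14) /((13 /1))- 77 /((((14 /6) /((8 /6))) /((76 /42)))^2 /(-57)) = 355895042 /66885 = 5321.00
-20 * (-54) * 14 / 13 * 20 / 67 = 347.19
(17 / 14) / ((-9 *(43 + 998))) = -17 / 131166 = -0.00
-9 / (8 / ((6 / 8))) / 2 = -0.42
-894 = -894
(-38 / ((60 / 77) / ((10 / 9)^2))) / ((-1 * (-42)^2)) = 1045 / 30618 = 0.03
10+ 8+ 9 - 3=24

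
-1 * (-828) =828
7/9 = 0.78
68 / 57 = 1.19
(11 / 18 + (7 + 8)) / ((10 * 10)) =281 / 1800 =0.16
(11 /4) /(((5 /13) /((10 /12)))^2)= 1859 /144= 12.91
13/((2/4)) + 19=45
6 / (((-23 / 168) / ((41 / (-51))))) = 13776 / 391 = 35.23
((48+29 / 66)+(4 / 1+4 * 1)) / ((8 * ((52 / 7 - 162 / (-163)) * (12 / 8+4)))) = 850045 / 5581488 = 0.15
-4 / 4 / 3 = -1 / 3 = -0.33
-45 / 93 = -15 / 31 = -0.48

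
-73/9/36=-73/324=-0.23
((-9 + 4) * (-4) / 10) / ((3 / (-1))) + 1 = 1 / 3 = 0.33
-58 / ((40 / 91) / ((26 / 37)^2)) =-445991 / 6845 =-65.16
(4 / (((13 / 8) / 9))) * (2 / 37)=576 / 481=1.20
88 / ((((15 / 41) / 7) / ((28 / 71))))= 707168 / 1065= 664.01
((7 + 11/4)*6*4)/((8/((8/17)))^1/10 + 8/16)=1170/11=106.36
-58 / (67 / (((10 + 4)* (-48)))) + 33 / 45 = 585377 / 1005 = 582.46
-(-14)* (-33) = -462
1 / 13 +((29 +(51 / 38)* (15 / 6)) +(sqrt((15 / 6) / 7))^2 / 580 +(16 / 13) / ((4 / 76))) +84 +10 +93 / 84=8648581 / 57304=150.92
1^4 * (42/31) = 42/31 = 1.35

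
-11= -11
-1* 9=-9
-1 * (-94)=94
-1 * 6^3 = -216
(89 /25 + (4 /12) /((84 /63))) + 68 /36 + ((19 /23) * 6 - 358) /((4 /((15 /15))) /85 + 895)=8353631393 /1574835300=5.30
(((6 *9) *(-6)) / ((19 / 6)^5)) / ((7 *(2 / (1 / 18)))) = -69984 / 17332693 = -0.00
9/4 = 2.25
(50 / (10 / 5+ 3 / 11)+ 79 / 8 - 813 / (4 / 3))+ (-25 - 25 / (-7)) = -33561 / 56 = -599.30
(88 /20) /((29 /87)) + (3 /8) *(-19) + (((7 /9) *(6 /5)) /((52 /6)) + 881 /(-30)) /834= 3929087 /650520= 6.04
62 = 62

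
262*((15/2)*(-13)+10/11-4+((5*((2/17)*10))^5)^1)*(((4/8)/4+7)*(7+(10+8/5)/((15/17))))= 815576158341667461/3123685400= 261094205.69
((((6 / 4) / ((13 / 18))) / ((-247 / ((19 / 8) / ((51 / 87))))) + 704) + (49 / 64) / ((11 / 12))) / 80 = 356381297 / 40451840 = 8.81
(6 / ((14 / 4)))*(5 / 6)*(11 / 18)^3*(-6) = -6655 / 3402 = -1.96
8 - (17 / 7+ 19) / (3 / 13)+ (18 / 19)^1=-11160 / 133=-83.91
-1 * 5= -5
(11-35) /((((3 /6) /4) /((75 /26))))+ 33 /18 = -43057 /78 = -552.01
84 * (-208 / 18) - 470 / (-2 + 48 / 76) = -24461 / 39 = -627.21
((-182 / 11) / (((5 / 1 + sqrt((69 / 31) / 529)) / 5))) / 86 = -231725 / 1204258 + 65 * sqrt(2139) / 1204258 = -0.19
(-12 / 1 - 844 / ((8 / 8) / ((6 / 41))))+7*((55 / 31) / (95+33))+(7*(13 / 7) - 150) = -44318679 / 162688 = -272.42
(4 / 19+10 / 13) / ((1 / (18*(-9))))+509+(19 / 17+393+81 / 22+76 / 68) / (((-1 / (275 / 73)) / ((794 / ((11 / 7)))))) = -2559053617506 / 3371797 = -758958.39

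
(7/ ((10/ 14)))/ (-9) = -49/ 45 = -1.09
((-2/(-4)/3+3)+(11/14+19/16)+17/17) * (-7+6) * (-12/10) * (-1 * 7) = -2063/40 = -51.58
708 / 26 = 354 / 13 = 27.23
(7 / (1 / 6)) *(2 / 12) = 7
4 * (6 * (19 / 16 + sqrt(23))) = 57 / 2 + 24 * sqrt(23) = 143.60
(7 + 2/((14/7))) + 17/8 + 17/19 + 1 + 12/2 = 18.02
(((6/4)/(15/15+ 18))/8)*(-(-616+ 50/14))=12861/2128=6.04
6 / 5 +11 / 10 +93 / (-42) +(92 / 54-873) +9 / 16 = -13164199 / 15120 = -870.65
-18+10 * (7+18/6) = 82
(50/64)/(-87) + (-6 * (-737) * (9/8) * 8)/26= 55398491/36192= 1530.68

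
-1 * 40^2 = -1600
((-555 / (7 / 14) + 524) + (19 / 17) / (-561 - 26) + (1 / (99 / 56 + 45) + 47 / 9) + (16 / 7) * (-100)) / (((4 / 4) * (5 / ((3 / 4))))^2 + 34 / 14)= -148062832780 / 8575184217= -17.27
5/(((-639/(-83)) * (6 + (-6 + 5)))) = 83/639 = 0.13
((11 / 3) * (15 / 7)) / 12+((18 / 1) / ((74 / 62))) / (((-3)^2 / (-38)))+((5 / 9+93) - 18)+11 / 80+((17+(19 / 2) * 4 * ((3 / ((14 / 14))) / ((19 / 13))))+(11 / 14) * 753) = 130408261 / 186480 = 699.31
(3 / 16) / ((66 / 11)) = 1 / 32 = 0.03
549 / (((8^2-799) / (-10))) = 366 / 49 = 7.47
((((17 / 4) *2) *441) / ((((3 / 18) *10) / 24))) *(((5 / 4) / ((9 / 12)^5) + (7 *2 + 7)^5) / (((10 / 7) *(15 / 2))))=23147619783652 / 1125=20575662029.91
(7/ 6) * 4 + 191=587/ 3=195.67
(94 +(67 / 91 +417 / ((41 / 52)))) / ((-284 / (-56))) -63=2269301 / 37843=59.97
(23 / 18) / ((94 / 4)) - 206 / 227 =-81917 / 96021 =-0.85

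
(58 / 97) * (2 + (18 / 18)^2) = 1.79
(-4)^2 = 16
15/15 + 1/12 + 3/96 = 107/96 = 1.11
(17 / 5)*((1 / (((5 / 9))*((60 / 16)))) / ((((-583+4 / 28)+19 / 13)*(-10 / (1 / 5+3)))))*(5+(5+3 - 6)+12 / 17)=1144416 / 165334375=0.01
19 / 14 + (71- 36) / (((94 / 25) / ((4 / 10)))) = 3343 / 658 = 5.08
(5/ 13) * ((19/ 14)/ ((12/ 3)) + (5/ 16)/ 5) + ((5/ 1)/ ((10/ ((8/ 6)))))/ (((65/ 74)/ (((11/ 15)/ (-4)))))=0.02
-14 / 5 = -2.80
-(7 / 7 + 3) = -4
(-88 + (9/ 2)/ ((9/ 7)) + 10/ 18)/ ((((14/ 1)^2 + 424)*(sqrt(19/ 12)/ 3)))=-1511*sqrt(57)/ 35340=-0.32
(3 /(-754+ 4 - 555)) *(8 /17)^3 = -512 /2137155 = -0.00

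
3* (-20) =-60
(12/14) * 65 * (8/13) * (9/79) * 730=1576800/553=2851.36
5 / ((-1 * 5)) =-1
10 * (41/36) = 205/18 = 11.39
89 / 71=1.25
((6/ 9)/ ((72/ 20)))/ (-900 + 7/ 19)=-0.00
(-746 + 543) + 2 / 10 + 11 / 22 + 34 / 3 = -190.97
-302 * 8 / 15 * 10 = -4832 / 3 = -1610.67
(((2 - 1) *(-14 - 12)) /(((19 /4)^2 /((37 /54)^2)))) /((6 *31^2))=-71188 /758716227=-0.00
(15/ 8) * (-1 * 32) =-60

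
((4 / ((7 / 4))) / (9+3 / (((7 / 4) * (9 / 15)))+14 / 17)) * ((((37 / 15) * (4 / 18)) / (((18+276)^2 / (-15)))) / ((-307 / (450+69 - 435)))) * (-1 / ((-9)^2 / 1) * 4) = -0.00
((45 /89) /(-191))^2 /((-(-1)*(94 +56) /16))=216 /288966001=0.00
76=76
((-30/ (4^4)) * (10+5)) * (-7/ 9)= 175/ 128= 1.37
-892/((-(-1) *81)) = -892/81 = -11.01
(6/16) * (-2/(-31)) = 0.02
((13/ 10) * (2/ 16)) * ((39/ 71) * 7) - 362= -2052611/ 5680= -361.38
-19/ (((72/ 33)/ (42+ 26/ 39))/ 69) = -25637.33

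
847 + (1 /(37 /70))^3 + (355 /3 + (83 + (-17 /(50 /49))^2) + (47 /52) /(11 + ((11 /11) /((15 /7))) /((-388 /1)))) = 421331833017057119 /316138922677500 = 1332.74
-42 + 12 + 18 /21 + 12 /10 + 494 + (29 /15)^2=739927 /1575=469.79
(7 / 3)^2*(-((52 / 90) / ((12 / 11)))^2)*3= -1002001 / 218700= -4.58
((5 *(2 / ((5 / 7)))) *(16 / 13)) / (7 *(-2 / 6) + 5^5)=84 / 15223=0.01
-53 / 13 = -4.08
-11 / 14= -0.79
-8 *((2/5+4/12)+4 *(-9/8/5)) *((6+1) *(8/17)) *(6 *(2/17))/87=896/25143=0.04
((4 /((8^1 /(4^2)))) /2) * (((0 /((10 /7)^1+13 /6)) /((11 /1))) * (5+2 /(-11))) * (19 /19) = 0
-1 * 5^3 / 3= -125 / 3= -41.67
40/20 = 2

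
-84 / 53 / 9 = -28 / 159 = -0.18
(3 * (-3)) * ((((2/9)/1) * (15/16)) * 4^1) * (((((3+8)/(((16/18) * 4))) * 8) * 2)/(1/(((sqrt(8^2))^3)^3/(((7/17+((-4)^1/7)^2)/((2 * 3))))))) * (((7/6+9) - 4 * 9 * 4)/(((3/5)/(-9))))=-812929783546255.61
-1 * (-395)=395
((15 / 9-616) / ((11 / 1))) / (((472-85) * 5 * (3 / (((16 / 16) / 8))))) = -1843 / 1532520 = -0.00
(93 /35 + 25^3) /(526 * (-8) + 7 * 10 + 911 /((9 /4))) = -2461356 /587965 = -4.19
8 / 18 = 4 / 9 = 0.44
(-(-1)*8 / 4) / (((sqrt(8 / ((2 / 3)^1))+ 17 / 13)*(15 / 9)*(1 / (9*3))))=6.79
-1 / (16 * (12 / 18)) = -3 / 32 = -0.09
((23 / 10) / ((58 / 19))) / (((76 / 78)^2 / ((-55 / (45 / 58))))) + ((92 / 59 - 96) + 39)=-5008623 / 44840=-111.70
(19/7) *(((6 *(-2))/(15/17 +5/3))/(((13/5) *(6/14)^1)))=-1938/169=-11.47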